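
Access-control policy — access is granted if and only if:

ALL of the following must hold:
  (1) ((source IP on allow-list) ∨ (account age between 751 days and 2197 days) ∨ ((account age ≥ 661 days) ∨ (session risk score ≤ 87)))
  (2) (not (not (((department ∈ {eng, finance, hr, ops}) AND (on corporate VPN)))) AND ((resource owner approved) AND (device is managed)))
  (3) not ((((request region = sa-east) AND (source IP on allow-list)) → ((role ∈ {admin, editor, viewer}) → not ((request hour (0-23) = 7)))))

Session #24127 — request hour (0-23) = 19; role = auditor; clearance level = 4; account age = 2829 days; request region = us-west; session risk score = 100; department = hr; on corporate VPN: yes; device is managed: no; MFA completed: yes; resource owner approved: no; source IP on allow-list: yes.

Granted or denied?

Denied

Atomic conditions:
  source IP on allow-list: yes → true
  account age between 751 days and 2197 days: 2829 in [751, 2197] is false
  account age ≥ 661 days: 2829 ≥ 661 is true
  session risk score ≤ 87: 100 ≤ 87 is false
  department ∈ {eng, finance, hr, ops}: hr is in the set → true
  on corporate VPN: yes → true
  resource owner approved: no → false
  device is managed: no → false
  request region = sa-east: us-west == sa-east is false
  role ∈ {admin, editor, viewer}: auditor is not in the set → false
  request hour (0-23) = 7: 19 == 7 is false
Combine:
[1.3] true OR false = true
[1] true OR false OR true = true
[2.1.1.1] true AND true = true
[2.1.1] NOT true = false
[2.1] NOT false = true
[2.2] false AND false = false
[2] true AND false = false
[3.1.1] false AND true = false
[3.1.2.2] NOT false = true
[3.1.2] false → true (antecedent false ⇒ implication holds) = true
[3.1] false → true (antecedent false ⇒ implication holds) = true
[3] NOT true = false
[root] true AND false AND false = false
Overall: false → denied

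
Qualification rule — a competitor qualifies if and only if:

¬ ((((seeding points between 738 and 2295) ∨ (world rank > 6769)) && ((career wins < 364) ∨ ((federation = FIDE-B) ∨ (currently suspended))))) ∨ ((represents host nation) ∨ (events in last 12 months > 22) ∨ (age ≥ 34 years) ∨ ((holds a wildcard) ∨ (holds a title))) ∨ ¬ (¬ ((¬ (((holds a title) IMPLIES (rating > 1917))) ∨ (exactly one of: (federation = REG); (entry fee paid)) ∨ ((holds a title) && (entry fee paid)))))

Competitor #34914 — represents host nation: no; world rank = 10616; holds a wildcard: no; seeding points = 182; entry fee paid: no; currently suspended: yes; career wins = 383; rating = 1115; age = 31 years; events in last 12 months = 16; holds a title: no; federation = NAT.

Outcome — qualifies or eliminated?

Eliminated

Atomic conditions:
  seeding points between 738 and 2295: 182 in [738, 2295] is false
  world rank > 6769: 10616 > 6769 is true
  career wins < 364: 383 < 364 is false
  federation = FIDE-B: NAT == FIDE-B is false
  currently suspended: yes → true
  represents host nation: no → false
  events in last 12 months > 22: 16 > 22 is false
  age ≥ 34 years: 31 ≥ 34 is false
  holds a wildcard: no → false
  holds a title: no → false
  rating > 1917: 1115 > 1917 is false
  federation = REG: NAT == REG is false
  entry fee paid: no → false
Combine:
[1.1.1] false OR true = true
[1.1.2.2] false OR true = true
[1.1.2] false OR true = true
[1.1] true AND true = true
[1] NOT true = false
[2.4] false OR false = false
[2] false OR false OR false OR false = false
[3.1.1.1.1] false → false (antecedent false ⇒ implication holds) = true
[3.1.1.1] NOT true = false
[3.1.1.2] exactly-one(false, false) = false
[3.1.1.3] false AND false = false
[3.1.1] false OR false OR false = false
[3.1] NOT false = true
[3] NOT true = false
[root] false OR false OR false = false
Overall: false → eliminated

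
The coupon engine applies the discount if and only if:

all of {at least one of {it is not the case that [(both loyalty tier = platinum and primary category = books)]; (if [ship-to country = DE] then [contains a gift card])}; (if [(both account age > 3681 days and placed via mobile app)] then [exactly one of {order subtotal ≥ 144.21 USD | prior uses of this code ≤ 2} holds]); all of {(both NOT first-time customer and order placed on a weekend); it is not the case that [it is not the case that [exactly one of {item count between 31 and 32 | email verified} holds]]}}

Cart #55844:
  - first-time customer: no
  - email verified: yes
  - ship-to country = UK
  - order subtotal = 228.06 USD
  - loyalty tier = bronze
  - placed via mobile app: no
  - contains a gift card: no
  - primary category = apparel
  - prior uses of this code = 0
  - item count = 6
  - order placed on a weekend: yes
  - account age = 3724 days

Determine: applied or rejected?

Applied

Atomic conditions:
  loyalty tier = platinum: bronze == platinum is false
  primary category = books: apparel == books is false
  ship-to country = DE: UK == DE is false
  contains a gift card: no → false
  account age > 3681 days: 3724 > 3681 is true
  placed via mobile app: no → false
  order subtotal ≥ 144.21 USD: 228.06 ≥ 144.21 is true
  prior uses of this code ≤ 2: 0 ≤ 2 is true
  NOT first-time customer: no → true
  order placed on a weekend: yes → true
  item count between 31 and 32: 6 in [31, 32] is false
  email verified: yes → true
Combine:
[1.1.1] false AND false = false
[1.1] NOT false = true
[1.2] false → false (antecedent false ⇒ implication holds) = true
[1] true OR true = true
[2.1] true AND false = false
[2.2] exactly-one(true, true) = false
[2] false → false (antecedent false ⇒ implication holds) = true
[3.1] true AND true = true
[3.2.1.1] exactly-one(false, true) = true
[3.2.1] NOT true = false
[3.2] NOT false = true
[3] true AND true = true
[root] true AND true AND true = true
Overall: true → applied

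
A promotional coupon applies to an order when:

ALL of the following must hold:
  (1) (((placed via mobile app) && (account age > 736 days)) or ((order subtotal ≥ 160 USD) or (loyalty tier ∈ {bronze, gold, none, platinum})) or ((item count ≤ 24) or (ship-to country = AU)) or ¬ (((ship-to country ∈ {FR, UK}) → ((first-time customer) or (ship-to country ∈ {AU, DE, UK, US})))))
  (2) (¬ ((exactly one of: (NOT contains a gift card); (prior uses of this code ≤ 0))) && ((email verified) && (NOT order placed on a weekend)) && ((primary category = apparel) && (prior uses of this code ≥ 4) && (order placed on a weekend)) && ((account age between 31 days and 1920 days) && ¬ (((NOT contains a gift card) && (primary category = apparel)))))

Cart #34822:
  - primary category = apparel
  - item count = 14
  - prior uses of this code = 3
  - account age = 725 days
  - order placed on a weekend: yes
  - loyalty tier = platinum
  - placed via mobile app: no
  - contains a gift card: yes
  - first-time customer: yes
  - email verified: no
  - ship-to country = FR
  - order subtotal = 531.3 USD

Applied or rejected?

Rejected

Atomic conditions:
  placed via mobile app: no → false
  account age > 736 days: 725 > 736 is false
  order subtotal ≥ 160 USD: 531.3 ≥ 160 is true
  loyalty tier ∈ {bronze, gold, none, platinum}: platinum is in the set → true
  item count ≤ 24: 14 ≤ 24 is true
  ship-to country = AU: FR == AU is false
  ship-to country ∈ {FR, UK}: FR is in the set → true
  first-time customer: yes → true
  ship-to country ∈ {AU, DE, UK, US}: FR is not in the set → false
  NOT contains a gift card: yes → false
  prior uses of this code ≤ 0: 3 ≤ 0 is false
  email verified: no → false
  NOT order placed on a weekend: yes → false
  primary category = apparel: apparel == apparel is true
  prior uses of this code ≥ 4: 3 ≥ 4 is false
  order placed on a weekend: yes → true
  account age between 31 days and 1920 days: 725 in [31, 1920] is true
Combine:
[1.1] false AND false = false
[1.2] true OR true = true
[1.3] true OR false = true
[1.4.1.2] true OR false = true
[1.4.1] true → true = true
[1.4] NOT true = false
[1] false OR true OR true OR false = true
[2.1.1] exactly-one(false, false) = false
[2.1] NOT false = true
[2.2] false AND false = false
[2.3] true AND false AND true = false
[2.4.2.1] false AND true = false
[2.4.2] NOT false = true
[2.4] true AND true = true
[2] true AND false AND false AND true = false
[root] true AND false = false
Overall: false → rejected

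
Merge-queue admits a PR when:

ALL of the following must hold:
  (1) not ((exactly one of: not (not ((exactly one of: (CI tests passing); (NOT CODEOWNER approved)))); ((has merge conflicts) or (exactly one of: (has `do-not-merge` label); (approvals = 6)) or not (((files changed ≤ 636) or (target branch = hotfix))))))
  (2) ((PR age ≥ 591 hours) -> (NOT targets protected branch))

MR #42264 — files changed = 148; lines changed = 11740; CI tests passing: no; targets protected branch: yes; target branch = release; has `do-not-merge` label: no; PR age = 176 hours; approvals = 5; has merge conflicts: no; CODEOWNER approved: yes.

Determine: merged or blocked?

Atomic conditions:
  CI tests passing: no → false
  NOT CODEOWNER approved: yes → false
  has merge conflicts: no → false
  has `do-not-merge` label: no → false
  approvals = 6: 5 == 6 is false
  files changed ≤ 636: 148 ≤ 636 is true
  target branch = hotfix: release == hotfix is false
  PR age ≥ 591 hours: 176 ≥ 591 is false
  NOT targets protected branch: yes → false
Combine:
[1.1.1.1.1] exactly-one(false, false) = false
[1.1.1.1] NOT false = true
[1.1.1] NOT true = false
[1.1.2.2] exactly-one(false, false) = false
[1.1.2.3.1] true OR false = true
[1.1.2.3] NOT true = false
[1.1.2] false OR false OR false = false
[1.1] exactly-one(false, false) = false
[1] NOT false = true
[2] false → false (antecedent false ⇒ implication holds) = true
[root] true AND true = true
Overall: true → merged

Merged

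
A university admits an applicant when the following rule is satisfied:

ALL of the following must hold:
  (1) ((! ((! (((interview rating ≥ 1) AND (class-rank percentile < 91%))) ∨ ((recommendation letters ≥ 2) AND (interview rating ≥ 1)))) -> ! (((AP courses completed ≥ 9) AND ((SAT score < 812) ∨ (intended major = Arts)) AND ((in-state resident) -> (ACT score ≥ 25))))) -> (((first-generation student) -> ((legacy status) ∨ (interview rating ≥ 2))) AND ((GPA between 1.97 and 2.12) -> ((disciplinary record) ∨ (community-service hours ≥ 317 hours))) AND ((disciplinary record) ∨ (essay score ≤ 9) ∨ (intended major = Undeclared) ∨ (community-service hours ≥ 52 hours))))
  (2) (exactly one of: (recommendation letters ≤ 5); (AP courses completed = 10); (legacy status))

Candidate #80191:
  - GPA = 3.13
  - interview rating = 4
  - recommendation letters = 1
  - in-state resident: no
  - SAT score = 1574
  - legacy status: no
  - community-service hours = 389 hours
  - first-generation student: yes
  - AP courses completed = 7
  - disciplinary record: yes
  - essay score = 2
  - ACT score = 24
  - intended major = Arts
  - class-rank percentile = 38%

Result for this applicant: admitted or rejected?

Admitted

Atomic conditions:
  interview rating ≥ 1: 4 ≥ 1 is true
  class-rank percentile < 91%: 38 < 91 is true
  recommendation letters ≥ 2: 1 ≥ 2 is false
  AP courses completed ≥ 9: 7 ≥ 9 is false
  SAT score < 812: 1574 < 812 is false
  intended major = Arts: Arts == Arts is true
  in-state resident: no → false
  ACT score ≥ 25: 24 ≥ 25 is false
  first-generation student: yes → true
  legacy status: no → false
  interview rating ≥ 2: 4 ≥ 2 is true
  GPA between 1.97 and 2.12: 3.13 in [1.97, 2.12] is false
  disciplinary record: yes → true
  community-service hours ≥ 317 hours: 389 ≥ 317 is true
  essay score ≤ 9: 2 ≤ 9 is true
  intended major = Undeclared: Arts == Undeclared is false
  community-service hours ≥ 52 hours: 389 ≥ 52 is true
  recommendation letters ≤ 5: 1 ≤ 5 is true
  AP courses completed = 10: 7 == 10 is false
Combine:
[1.1.1.1.1.1] true AND true = true
[1.1.1.1.1] NOT true = false
[1.1.1.1.2] false AND true = false
[1.1.1.1] false OR false = false
[1.1.1] NOT false = true
[1.1.2.1.2] false OR true = true
[1.1.2.1.3] false → false (antecedent false ⇒ implication holds) = true
[1.1.2.1] false AND true AND true = false
[1.1.2] NOT false = true
[1.1] true → true = true
[1.2.1.2] false OR true = true
[1.2.1] true → true = true
[1.2.2.2] true OR true = true
[1.2.2] false → true (antecedent false ⇒ implication holds) = true
[1.2.3] true OR true OR false OR true = true
[1.2] true AND true AND true = true
[1] true → true = true
[2] exactly-one(true, false, false) = true
[root] true AND true = true
Overall: true → admitted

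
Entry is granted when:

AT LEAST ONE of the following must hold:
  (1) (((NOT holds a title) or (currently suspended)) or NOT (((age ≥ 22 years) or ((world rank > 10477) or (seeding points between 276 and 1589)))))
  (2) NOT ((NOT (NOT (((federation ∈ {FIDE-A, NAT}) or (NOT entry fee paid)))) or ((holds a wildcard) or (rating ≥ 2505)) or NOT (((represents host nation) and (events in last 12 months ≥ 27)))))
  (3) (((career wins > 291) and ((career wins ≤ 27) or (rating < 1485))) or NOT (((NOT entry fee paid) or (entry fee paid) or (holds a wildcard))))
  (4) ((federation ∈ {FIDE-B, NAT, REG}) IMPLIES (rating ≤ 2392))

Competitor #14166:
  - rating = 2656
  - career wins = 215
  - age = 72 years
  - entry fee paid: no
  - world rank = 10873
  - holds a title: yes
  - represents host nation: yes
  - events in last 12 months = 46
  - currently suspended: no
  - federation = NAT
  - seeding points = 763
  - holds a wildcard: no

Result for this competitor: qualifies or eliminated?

Eliminated

Atomic conditions:
  NOT holds a title: yes → false
  currently suspended: no → false
  age ≥ 22 years: 72 ≥ 22 is true
  world rank > 10477: 10873 > 10477 is true
  seeding points between 276 and 1589: 763 in [276, 1589] is true
  federation ∈ {FIDE-A, NAT}: NAT is in the set → true
  NOT entry fee paid: no → true
  holds a wildcard: no → false
  rating ≥ 2505: 2656 ≥ 2505 is true
  represents host nation: yes → true
  events in last 12 months ≥ 27: 46 ≥ 27 is true
  career wins > 291: 215 > 291 is false
  career wins ≤ 27: 215 ≤ 27 is false
  rating < 1485: 2656 < 1485 is false
  entry fee paid: no → false
  federation ∈ {FIDE-B, NAT, REG}: NAT is in the set → true
  rating ≤ 2392: 2656 ≤ 2392 is false
Combine:
[1.1] false OR false = false
[1.2.1.2] true OR true = true
[1.2.1] true OR true = true
[1.2] NOT true = false
[1] false OR false = false
[2.1.1.1.1] true OR true = true
[2.1.1.1] NOT true = false
[2.1.1] NOT false = true
[2.1.2] false OR true = true
[2.1.3.1] true AND true = true
[2.1.3] NOT true = false
[2.1] true OR true OR false = true
[2] NOT true = false
[3.1.2] false OR false = false
[3.1] false AND false = false
[3.2.1] true OR false OR false = true
[3.2] NOT true = false
[3] false OR false = false
[4] true → false = false
[root] false OR false OR false OR false = false
Overall: false → eliminated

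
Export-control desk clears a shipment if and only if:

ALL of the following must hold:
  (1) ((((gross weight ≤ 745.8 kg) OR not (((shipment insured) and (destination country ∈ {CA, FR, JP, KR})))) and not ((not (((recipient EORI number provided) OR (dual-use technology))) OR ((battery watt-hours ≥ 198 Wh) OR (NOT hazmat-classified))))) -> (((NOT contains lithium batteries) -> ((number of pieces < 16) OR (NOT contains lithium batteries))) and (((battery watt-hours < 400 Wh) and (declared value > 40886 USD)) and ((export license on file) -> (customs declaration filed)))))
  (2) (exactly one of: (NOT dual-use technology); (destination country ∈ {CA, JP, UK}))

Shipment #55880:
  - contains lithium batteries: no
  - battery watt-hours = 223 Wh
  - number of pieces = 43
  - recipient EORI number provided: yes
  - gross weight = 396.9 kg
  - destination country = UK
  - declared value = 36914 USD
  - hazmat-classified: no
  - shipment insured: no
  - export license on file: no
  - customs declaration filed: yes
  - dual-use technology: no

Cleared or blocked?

Atomic conditions:
  gross weight ≤ 745.8 kg: 396.9 ≤ 745.8 is true
  shipment insured: no → false
  destination country ∈ {CA, FR, JP, KR}: UK is not in the set → false
  recipient EORI number provided: yes → true
  dual-use technology: no → false
  battery watt-hours ≥ 198 Wh: 223 ≥ 198 is true
  NOT hazmat-classified: no → true
  NOT contains lithium batteries: no → true
  number of pieces < 16: 43 < 16 is false
  battery watt-hours < 400 Wh: 223 < 400 is true
  declared value > 40886 USD: 36914 > 40886 is false
  export license on file: no → false
  customs declaration filed: yes → true
  NOT dual-use technology: no → true
  destination country ∈ {CA, JP, UK}: UK is in the set → true
Combine:
[1.1.1.2.1] false AND false = false
[1.1.1.2] NOT false = true
[1.1.1] true OR true = true
[1.1.2.1.1.1] true OR false = true
[1.1.2.1.1] NOT true = false
[1.1.2.1.2] true OR true = true
[1.1.2.1] false OR true = true
[1.1.2] NOT true = false
[1.1] true AND false = false
[1.2.1.2] false OR true = true
[1.2.1] true → true = true
[1.2.2.1] true AND false = false
[1.2.2.2] false → true (antecedent false ⇒ implication holds) = true
[1.2.2] false AND true = false
[1.2] true AND false = false
[1] false → false (antecedent false ⇒ implication holds) = true
[2] exactly-one(true, true) = false
[root] true AND false = false
Overall: false → blocked

Blocked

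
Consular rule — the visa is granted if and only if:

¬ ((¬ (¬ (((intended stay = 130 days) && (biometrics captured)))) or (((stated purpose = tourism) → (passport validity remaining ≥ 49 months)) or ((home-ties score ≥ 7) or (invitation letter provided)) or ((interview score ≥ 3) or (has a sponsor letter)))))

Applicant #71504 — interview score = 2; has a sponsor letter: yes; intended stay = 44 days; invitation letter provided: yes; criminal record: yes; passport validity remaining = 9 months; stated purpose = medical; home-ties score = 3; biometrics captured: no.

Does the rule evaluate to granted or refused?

Refused

Atomic conditions:
  intended stay = 130 days: 44 == 130 is false
  biometrics captured: no → false
  stated purpose = tourism: medical == tourism is false
  passport validity remaining ≥ 49 months: 9 ≥ 49 is false
  home-ties score ≥ 7: 3 ≥ 7 is false
  invitation letter provided: yes → true
  interview score ≥ 3: 2 ≥ 3 is false
  has a sponsor letter: yes → true
Combine:
[1.1.1.1] false AND false = false
[1.1.1] NOT false = true
[1.1] NOT true = false
[1.2.1] false → false (antecedent false ⇒ implication holds) = true
[1.2.2] false OR true = true
[1.2.3] false OR true = true
[1.2] true OR true OR true = true
[1] false OR true = true
[root] NOT true = false
Overall: false → refused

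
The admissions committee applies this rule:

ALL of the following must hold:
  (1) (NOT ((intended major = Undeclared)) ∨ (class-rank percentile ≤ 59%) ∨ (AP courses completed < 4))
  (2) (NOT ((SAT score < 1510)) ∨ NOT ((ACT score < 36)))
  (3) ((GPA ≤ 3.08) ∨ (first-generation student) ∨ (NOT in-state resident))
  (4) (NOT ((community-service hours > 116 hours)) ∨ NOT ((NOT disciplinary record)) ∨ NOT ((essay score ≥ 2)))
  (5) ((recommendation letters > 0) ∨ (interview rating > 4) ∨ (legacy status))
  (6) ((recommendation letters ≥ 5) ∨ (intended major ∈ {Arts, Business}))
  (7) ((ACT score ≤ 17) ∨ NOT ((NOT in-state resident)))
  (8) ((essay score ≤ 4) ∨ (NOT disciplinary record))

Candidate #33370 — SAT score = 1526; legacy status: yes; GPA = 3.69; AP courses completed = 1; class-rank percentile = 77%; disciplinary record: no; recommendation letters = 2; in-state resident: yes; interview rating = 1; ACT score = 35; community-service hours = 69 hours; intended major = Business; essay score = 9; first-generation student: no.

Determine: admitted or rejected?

Atomic conditions:
  intended major = Undeclared: Business == Undeclared is false
  class-rank percentile ≤ 59%: 77 ≤ 59 is false
  AP courses completed < 4: 1 < 4 is true
  SAT score < 1510: 1526 < 1510 is false
  ACT score < 36: 35 < 36 is true
  GPA ≤ 3.08: 3.69 ≤ 3.08 is false
  first-generation student: no → false
  NOT in-state resident: yes → false
  community-service hours > 116 hours: 69 > 116 is false
  NOT disciplinary record: no → true
  essay score ≥ 2: 9 ≥ 2 is true
  recommendation letters > 0: 2 > 0 is true
  interview rating > 4: 1 > 4 is false
  legacy status: yes → true
  recommendation letters ≥ 5: 2 ≥ 5 is false
  intended major ∈ {Arts, Business}: Business is in the set → true
  ACT score ≤ 17: 35 ≤ 17 is false
  essay score ≤ 4: 9 ≤ 4 is false
Combine:
[1.1] NOT false = true
[1] true OR false OR true = true
[2.1] NOT false = true
[2.2] NOT true = false
[2] true OR false = true
[3] false OR false OR false = false
[4.1] NOT false = true
[4.2] NOT true = false
[4.3] NOT true = false
[4] true OR false OR false = true
[5] true OR false OR true = true
[6] false OR true = true
[7.2] NOT false = true
[7] false OR true = true
[8] false OR true = true
[root] true AND true AND false AND true AND true AND true AND true AND true = false
Overall: false → rejected

Rejected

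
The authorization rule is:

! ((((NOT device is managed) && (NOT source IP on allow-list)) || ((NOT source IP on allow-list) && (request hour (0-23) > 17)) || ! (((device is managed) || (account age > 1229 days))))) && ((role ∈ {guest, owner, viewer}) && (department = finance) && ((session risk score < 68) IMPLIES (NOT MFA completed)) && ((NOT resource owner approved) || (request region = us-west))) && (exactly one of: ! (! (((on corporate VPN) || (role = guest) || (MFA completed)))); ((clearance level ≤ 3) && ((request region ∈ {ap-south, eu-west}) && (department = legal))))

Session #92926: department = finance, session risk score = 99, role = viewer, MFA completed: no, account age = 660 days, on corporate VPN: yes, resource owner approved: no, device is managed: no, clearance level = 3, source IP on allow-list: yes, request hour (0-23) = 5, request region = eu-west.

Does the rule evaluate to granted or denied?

Denied

Atomic conditions:
  NOT device is managed: no → true
  NOT source IP on allow-list: yes → false
  request hour (0-23) > 17: 5 > 17 is false
  device is managed: no → false
  account age > 1229 days: 660 > 1229 is false
  role ∈ {guest, owner, viewer}: viewer is in the set → true
  department = finance: finance == finance is true
  session risk score < 68: 99 < 68 is false
  NOT MFA completed: no → true
  NOT resource owner approved: no → true
  request region = us-west: eu-west == us-west is false
  on corporate VPN: yes → true
  role = guest: viewer == guest is false
  MFA completed: no → false
  clearance level ≤ 3: 3 ≤ 3 is true
  request region ∈ {ap-south, eu-west}: eu-west is in the set → true
  department = legal: finance == legal is false
Combine:
[1.1.1] true AND false = false
[1.1.2] false AND false = false
[1.1.3.1] false OR false = false
[1.1.3] NOT false = true
[1.1] false OR false OR true = true
[1] NOT true = false
[2.3] false → true (antecedent false ⇒ implication holds) = true
[2.4] true OR false = true
[2] true AND true AND true AND true = true
[3.1.1.1] true OR false OR false = true
[3.1.1] NOT true = false
[3.1] NOT false = true
[3.2.2] true AND false = false
[3.2] true AND false = false
[3] exactly-one(true, false) = true
[root] false AND true AND true = false
Overall: false → denied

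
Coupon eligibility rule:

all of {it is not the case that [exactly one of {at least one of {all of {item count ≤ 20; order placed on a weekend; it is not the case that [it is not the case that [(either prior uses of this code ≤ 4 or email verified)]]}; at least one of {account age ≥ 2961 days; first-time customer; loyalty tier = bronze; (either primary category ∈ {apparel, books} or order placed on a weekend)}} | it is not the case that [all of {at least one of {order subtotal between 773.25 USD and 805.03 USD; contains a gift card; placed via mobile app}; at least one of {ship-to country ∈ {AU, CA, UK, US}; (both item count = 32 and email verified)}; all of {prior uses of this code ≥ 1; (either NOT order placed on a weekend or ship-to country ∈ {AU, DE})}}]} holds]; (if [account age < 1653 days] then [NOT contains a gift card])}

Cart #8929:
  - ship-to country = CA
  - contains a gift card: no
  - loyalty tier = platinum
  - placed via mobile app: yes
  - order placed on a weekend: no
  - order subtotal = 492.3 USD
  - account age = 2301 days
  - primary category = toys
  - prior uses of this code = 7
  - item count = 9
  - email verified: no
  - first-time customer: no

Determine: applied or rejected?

Applied

Atomic conditions:
  item count ≤ 20: 9 ≤ 20 is true
  order placed on a weekend: no → false
  prior uses of this code ≤ 4: 7 ≤ 4 is false
  email verified: no → false
  account age ≥ 2961 days: 2301 ≥ 2961 is false
  first-time customer: no → false
  loyalty tier = bronze: platinum == bronze is false
  primary category ∈ {apparel, books}: toys is not in the set → false
  order subtotal between 773.25 USD and 805.03 USD: 492.3 in [773.25, 805.03] is false
  contains a gift card: no → false
  placed via mobile app: yes → true
  ship-to country ∈ {AU, CA, UK, US}: CA is in the set → true
  item count = 32: 9 == 32 is false
  prior uses of this code ≥ 1: 7 ≥ 1 is true
  NOT order placed on a weekend: no → true
  ship-to country ∈ {AU, DE}: CA is not in the set → false
  account age < 1653 days: 2301 < 1653 is false
  NOT contains a gift card: no → true
Combine:
[1.1.1.1.3.1.1] false OR false = false
[1.1.1.1.3.1] NOT false = true
[1.1.1.1.3] NOT true = false
[1.1.1.1] true AND false AND false = false
[1.1.1.2.4] false OR false = false
[1.1.1.2] false OR false OR false OR false = false
[1.1.1] false OR false = false
[1.1.2.1.1] false OR false OR true = true
[1.1.2.1.2.2] false AND false = false
[1.1.2.1.2] true OR false = true
[1.1.2.1.3.2] true OR false = true
[1.1.2.1.3] true AND true = true
[1.1.2.1] true AND true AND true = true
[1.1.2] NOT true = false
[1.1] exactly-one(false, false) = false
[1] NOT false = true
[2] false → true (antecedent false ⇒ implication holds) = true
[root] true AND true = true
Overall: true → applied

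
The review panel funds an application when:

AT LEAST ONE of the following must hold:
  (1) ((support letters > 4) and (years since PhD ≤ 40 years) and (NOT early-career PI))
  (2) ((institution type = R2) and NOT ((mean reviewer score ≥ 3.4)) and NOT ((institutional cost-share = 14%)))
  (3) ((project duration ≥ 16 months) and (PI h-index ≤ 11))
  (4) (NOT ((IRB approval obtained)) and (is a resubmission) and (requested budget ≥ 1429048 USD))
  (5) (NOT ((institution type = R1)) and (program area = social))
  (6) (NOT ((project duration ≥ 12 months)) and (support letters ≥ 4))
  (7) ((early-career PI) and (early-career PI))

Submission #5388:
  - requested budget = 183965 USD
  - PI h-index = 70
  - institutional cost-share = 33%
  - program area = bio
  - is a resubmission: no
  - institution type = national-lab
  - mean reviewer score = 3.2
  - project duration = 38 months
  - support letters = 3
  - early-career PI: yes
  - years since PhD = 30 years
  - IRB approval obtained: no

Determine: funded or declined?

Atomic conditions:
  support letters > 4: 3 > 4 is false
  years since PhD ≤ 40 years: 30 ≤ 40 is true
  NOT early-career PI: yes → false
  institution type = R2: national-lab == R2 is false
  mean reviewer score ≥ 3.4: 3.2 ≥ 3.4 is false
  institutional cost-share = 14%: 33 == 14 is false
  project duration ≥ 16 months: 38 ≥ 16 is true
  PI h-index ≤ 11: 70 ≤ 11 is false
  IRB approval obtained: no → false
  is a resubmission: no → false
  requested budget ≥ 1429048 USD: 183965 ≥ 1429048 is false
  institution type = R1: national-lab == R1 is false
  program area = social: bio == social is false
  project duration ≥ 12 months: 38 ≥ 12 is true
  support letters ≥ 4: 3 ≥ 4 is false
  early-career PI: yes → true
Combine:
[1] false AND true AND false = false
[2.2] NOT false = true
[2.3] NOT false = true
[2] false AND true AND true = false
[3] true AND false = false
[4.1] NOT false = true
[4] true AND false AND false = false
[5.1] NOT false = true
[5] true AND false = false
[6.1] NOT true = false
[6] false AND false = false
[7] true AND true = true
[root] false OR false OR false OR false OR false OR false OR true = true
Overall: true → funded

Funded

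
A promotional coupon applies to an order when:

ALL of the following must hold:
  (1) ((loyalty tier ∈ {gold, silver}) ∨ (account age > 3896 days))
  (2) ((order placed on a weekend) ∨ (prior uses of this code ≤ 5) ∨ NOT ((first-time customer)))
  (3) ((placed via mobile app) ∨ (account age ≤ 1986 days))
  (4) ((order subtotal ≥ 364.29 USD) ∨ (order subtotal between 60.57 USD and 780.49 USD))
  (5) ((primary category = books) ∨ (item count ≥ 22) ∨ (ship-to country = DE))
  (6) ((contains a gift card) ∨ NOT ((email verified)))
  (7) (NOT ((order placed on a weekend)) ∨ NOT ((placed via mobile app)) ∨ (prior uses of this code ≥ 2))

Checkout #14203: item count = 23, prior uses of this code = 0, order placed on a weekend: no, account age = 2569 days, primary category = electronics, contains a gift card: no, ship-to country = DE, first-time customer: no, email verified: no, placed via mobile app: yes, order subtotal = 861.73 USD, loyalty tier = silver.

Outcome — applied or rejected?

Atomic conditions:
  loyalty tier ∈ {gold, silver}: silver is in the set → true
  account age > 3896 days: 2569 > 3896 is false
  order placed on a weekend: no → false
  prior uses of this code ≤ 5: 0 ≤ 5 is true
  first-time customer: no → false
  placed via mobile app: yes → true
  account age ≤ 1986 days: 2569 ≤ 1986 is false
  order subtotal ≥ 364.29 USD: 861.73 ≥ 364.29 is true
  order subtotal between 60.57 USD and 780.49 USD: 861.73 in [60.57, 780.49] is false
  primary category = books: electronics == books is false
  item count ≥ 22: 23 ≥ 22 is true
  ship-to country = DE: DE == DE is true
  contains a gift card: no → false
  email verified: no → false
  prior uses of this code ≥ 2: 0 ≥ 2 is false
Combine:
[1] true OR false = true
[2.3] NOT false = true
[2] false OR true OR true = true
[3] true OR false = true
[4] true OR false = true
[5] false OR true OR true = true
[6.2] NOT false = true
[6] false OR true = true
[7.1] NOT false = true
[7.2] NOT true = false
[7] true OR false OR false = true
[root] true AND true AND true AND true AND true AND true AND true = true
Overall: true → applied

Applied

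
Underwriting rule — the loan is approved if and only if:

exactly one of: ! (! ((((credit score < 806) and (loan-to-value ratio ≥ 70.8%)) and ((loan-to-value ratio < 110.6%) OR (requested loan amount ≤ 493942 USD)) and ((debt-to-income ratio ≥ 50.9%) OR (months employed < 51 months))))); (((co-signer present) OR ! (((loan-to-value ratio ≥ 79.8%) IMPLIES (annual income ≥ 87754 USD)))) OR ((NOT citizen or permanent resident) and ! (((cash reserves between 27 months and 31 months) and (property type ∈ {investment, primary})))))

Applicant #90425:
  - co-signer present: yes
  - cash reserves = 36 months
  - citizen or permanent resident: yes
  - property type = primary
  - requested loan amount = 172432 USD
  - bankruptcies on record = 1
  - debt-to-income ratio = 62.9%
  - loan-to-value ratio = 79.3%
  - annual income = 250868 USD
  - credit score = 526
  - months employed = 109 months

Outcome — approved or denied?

Atomic conditions:
  credit score < 806: 526 < 806 is true
  loan-to-value ratio ≥ 70.8%: 79.3 ≥ 70.8 is true
  loan-to-value ratio < 110.6%: 79.3 < 110.6 is true
  requested loan amount ≤ 493942 USD: 172432 ≤ 493942 is true
  debt-to-income ratio ≥ 50.9%: 62.9 ≥ 50.9 is true
  months employed < 51 months: 109 < 51 is false
  co-signer present: yes → true
  loan-to-value ratio ≥ 79.8%: 79.3 ≥ 79.8 is false
  annual income ≥ 87754 USD: 250868 ≥ 87754 is true
  NOT citizen or permanent resident: yes → false
  cash reserves between 27 months and 31 months: 36 in [27, 31] is false
  property type ∈ {investment, primary}: primary is in the set → true
Combine:
[1.1.1.1] true AND true = true
[1.1.1.2] true OR true = true
[1.1.1.3] true OR false = true
[1.1.1] true AND true AND true = true
[1.1] NOT true = false
[1] NOT false = true
[2.1.2.1] false → true (antecedent false ⇒ implication holds) = true
[2.1.2] NOT true = false
[2.1] true OR false = true
[2.2.2.1] false AND true = false
[2.2.2] NOT false = true
[2.2] false AND true = false
[2] true OR false = true
[root] exactly-one(true, true) = false
Overall: false → denied

Denied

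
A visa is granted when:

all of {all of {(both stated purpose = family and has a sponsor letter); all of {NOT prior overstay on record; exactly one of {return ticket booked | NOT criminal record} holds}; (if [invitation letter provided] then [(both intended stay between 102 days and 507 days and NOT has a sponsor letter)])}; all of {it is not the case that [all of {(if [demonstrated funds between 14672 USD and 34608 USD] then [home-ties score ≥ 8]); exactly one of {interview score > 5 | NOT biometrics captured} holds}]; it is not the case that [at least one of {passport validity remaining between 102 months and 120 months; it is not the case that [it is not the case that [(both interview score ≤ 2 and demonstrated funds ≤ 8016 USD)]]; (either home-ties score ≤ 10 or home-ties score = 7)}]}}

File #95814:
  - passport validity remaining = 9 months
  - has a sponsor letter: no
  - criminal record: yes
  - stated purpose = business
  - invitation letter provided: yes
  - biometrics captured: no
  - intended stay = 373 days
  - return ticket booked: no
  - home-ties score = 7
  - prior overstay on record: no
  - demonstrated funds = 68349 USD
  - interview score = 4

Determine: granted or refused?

Atomic conditions:
  stated purpose = family: business == family is false
  has a sponsor letter: no → false
  NOT prior overstay on record: no → true
  return ticket booked: no → false
  NOT criminal record: yes → false
  invitation letter provided: yes → true
  intended stay between 102 days and 507 days: 373 in [102, 507] is true
  NOT has a sponsor letter: no → true
  demonstrated funds between 14672 USD and 34608 USD: 68349 in [14672, 34608] is false
  home-ties score ≥ 8: 7 ≥ 8 is false
  interview score > 5: 4 > 5 is false
  NOT biometrics captured: no → true
  passport validity remaining between 102 months and 120 months: 9 in [102, 120] is false
  interview score ≤ 2: 4 ≤ 2 is false
  demonstrated funds ≤ 8016 USD: 68349 ≤ 8016 is false
  home-ties score ≤ 10: 7 ≤ 10 is true
  home-ties score = 7: 7 == 7 is true
Combine:
[1.1] false AND false = false
[1.2.2] exactly-one(false, false) = false
[1.2] true AND false = false
[1.3.2] true AND true = true
[1.3] true → true = true
[1] false AND false AND true = false
[2.1.1.1] false → false (antecedent false ⇒ implication holds) = true
[2.1.1.2] exactly-one(false, true) = true
[2.1.1] true AND true = true
[2.1] NOT true = false
[2.2.1.2.1.1] false AND false = false
[2.2.1.2.1] NOT false = true
[2.2.1.2] NOT true = false
[2.2.1.3] true OR true = true
[2.2.1] false OR false OR true = true
[2.2] NOT true = false
[2] false AND false = false
[root] false AND false = false
Overall: false → refused

Refused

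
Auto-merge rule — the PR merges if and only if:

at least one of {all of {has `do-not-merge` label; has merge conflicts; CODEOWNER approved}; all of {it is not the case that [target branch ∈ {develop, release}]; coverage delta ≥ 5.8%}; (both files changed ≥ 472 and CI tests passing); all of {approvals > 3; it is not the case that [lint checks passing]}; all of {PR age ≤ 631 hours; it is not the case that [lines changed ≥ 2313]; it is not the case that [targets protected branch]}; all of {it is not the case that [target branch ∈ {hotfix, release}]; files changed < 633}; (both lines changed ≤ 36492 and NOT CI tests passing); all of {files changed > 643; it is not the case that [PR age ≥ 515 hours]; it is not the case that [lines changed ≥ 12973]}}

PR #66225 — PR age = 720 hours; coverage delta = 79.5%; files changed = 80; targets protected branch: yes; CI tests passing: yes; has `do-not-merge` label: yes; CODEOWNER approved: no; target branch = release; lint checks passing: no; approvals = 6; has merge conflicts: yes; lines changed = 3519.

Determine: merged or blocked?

Merged

Atomic conditions:
  has `do-not-merge` label: yes → true
  has merge conflicts: yes → true
  CODEOWNER approved: no → false
  target branch ∈ {develop, release}: release is in the set → true
  coverage delta ≥ 5.8%: 79.5 ≥ 5.8 is true
  files changed ≥ 472: 80 ≥ 472 is false
  CI tests passing: yes → true
  approvals > 3: 6 > 3 is true
  lint checks passing: no → false
  PR age ≤ 631 hours: 720 ≤ 631 is false
  lines changed ≥ 2313: 3519 ≥ 2313 is true
  targets protected branch: yes → true
  target branch ∈ {hotfix, release}: release is in the set → true
  files changed < 633: 80 < 633 is true
  lines changed ≤ 36492: 3519 ≤ 36492 is true
  NOT CI tests passing: yes → false
  files changed > 643: 80 > 643 is false
  PR age ≥ 515 hours: 720 ≥ 515 is true
  lines changed ≥ 12973: 3519 ≥ 12973 is false
Combine:
[1] true AND true AND false = false
[2.1] NOT true = false
[2] false AND true = false
[3] false AND true = false
[4.2] NOT false = true
[4] true AND true = true
[5.2] NOT true = false
[5.3] NOT true = false
[5] false AND false AND false = false
[6.1] NOT true = false
[6] false AND true = false
[7] true AND false = false
[8.2] NOT true = false
[8.3] NOT false = true
[8] false AND false AND true = false
[root] false OR false OR false OR true OR false OR false OR false OR false = true
Overall: true → merged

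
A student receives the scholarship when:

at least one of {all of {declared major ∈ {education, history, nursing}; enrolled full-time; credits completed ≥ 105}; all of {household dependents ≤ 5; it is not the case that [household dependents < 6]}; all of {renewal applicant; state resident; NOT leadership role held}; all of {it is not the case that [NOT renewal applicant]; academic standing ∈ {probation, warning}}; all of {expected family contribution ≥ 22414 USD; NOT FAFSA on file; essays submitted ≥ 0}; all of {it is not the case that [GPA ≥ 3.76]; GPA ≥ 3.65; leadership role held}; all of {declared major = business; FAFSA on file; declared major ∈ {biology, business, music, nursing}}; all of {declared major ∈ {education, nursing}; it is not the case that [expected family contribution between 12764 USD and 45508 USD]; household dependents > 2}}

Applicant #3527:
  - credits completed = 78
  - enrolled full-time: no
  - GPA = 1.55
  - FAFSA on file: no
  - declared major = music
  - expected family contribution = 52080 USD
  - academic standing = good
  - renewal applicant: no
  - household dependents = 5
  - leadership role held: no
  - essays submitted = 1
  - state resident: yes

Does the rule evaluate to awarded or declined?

Atomic conditions:
  declared major ∈ {education, history, nursing}: music is not in the set → false
  enrolled full-time: no → false
  credits completed ≥ 105: 78 ≥ 105 is false
  household dependents ≤ 5: 5 ≤ 5 is true
  household dependents < 6: 5 < 6 is true
  renewal applicant: no → false
  state resident: yes → true
  NOT leadership role held: no → true
  NOT renewal applicant: no → true
  academic standing ∈ {probation, warning}: good is not in the set → false
  expected family contribution ≥ 22414 USD: 52080 ≥ 22414 is true
  NOT FAFSA on file: no → true
  essays submitted ≥ 0: 1 ≥ 0 is true
  GPA ≥ 3.76: 1.55 ≥ 3.76 is false
  GPA ≥ 3.65: 1.55 ≥ 3.65 is false
  leadership role held: no → false
  declared major = business: music == business is false
  FAFSA on file: no → false
  declared major ∈ {biology, business, music, nursing}: music is in the set → true
  declared major ∈ {education, nursing}: music is not in the set → false
  expected family contribution between 12764 USD and 45508 USD: 52080 in [12764, 45508] is false
  household dependents > 2: 5 > 2 is true
Combine:
[1] false AND false AND false = false
[2.2] NOT true = false
[2] true AND false = false
[3] false AND true AND true = false
[4.1] NOT true = false
[4] false AND false = false
[5] true AND true AND true = true
[6.1] NOT false = true
[6] true AND false AND false = false
[7] false AND false AND true = false
[8.2] NOT false = true
[8] false AND true AND true = false
[root] false OR false OR false OR false OR true OR false OR false OR false = true
Overall: true → awarded

Awarded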